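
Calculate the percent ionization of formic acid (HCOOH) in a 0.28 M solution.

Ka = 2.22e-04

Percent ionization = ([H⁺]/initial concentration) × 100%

Using Ka equilibrium: x² + Ka×x - Ka×C = 0. Solving: [H⁺] = 7.7739e-03. Percent = (7.7739e-03/0.28) × 100

Percent ionization = 2.78%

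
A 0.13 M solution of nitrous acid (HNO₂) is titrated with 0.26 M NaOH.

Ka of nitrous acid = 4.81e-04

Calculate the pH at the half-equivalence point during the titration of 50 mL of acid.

At half-equivalence [HA] = [A⁻], so Henderson-Hasselbalch gives pH = pKa = -log(4.81e-04) = 3.32.

pH = pKa = 3.32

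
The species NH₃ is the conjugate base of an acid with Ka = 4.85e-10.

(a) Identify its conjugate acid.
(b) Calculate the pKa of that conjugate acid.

(a) The conjugate acid is formed by adding one H⁺ to NH₃, giving NH₄⁺. (b) pKa = -log(Ka) = -log(4.85e-10) = 9.31.

Conjugate acid: NH₄⁺; pK_a = 9.31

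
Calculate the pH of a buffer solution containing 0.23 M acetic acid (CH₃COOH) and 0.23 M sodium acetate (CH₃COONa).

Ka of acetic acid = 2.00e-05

pKa = -log(2.00e-05) = 4.70. pH = pKa + log([A⁻]/[HA]) = 4.70 + log(0.23/0.23)

pH = 4.70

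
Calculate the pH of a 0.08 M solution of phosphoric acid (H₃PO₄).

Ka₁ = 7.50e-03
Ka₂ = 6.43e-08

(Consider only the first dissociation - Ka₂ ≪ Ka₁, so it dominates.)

First dissociation dominates. From Ka₁ = [H⁺][HA⁻]/[H₂A], x² + Ka₁·x − Ka₁·C = 0 with C = 0.08 M and Ka₁ = 7.50e-03. Solving: [H⁺] = (−Ka₁ + √(Ka₁² + 4·Ka₁·C)) / 2 = 2.1030e-02 M. pH = -log(2.1030e-02) = 1.68.

pH = 1.68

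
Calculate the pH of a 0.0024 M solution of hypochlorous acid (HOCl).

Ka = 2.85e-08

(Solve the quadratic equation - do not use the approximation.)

x² + Ka×x - Ka×C = 0. Using quadratic formula: [H⁺] = 8.2562e-06

pH = 5.08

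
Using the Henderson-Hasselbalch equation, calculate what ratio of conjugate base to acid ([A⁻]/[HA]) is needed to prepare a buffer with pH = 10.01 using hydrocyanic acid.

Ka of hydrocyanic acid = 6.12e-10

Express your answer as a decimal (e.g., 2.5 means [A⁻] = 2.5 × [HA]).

pKa = -log(6.12e-10) = 9.2132. pH = pKa + log([A⁻]/[HA]), so log([A⁻]/[HA]) = pH − pKa = 10.01 − 9.2132 = 0.7968. [A⁻]/[HA] = 10^(0.7968) = 6.26

[A⁻]/[HA] = 6.26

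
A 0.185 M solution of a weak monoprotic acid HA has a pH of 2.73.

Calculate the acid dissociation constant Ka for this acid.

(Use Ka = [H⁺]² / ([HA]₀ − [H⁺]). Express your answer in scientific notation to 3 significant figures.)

[H⁺] = 10^(−pH) = 10^(−2.73) = 1.862e-03 M. For HA ⇌ H⁺ + A⁻, Ka = [H⁺][A⁻]/[HA] = [H⁺]² / ([HA]₀ − [H⁺]) = (1.862e-03)² / (0.185 − 1.862e-03) = 1.89e-05.

K_a = 1.89e-05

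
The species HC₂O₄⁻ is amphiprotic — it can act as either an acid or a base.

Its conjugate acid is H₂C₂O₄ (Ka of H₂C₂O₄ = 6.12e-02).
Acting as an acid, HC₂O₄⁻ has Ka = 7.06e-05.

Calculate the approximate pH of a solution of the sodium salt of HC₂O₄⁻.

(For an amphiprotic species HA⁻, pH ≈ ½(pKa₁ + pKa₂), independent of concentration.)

pKa₁ = -log(6.12e-02) = 1.21; pKa₂ = -log(7.06e-05) = 4.15. For an amphiprotic species, pH ≈ ½(pKa₁ + pKa₂) = ½(1.21 + 4.15) = 2.68.

pH = 2.68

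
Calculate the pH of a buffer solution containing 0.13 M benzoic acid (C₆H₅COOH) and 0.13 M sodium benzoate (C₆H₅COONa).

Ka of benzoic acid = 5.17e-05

pKa = -log(5.17e-05) = 4.29. pH = pKa + log([A⁻]/[HA]) = 4.29 + log(0.13/0.13)

pH = 4.29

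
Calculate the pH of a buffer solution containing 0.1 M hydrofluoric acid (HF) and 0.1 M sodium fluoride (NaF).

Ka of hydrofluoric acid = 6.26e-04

pKa = -log(6.26e-04) = 3.20. pH = pKa + log([A⁻]/[HA]) = 3.20 + log(0.1/0.1)

pH = 3.20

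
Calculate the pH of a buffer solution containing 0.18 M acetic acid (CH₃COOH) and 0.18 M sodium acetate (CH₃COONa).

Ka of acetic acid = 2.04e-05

pKa = -log(2.04e-05) = 4.69. pH = pKa + log([A⁻]/[HA]) = 4.69 + log(0.18/0.18)

pH = 4.69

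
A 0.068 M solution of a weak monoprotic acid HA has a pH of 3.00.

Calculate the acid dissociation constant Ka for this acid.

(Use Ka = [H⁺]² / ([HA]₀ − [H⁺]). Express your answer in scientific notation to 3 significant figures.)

[H⁺] = 10^(−pH) = 10^(−3.00) = 1.000e-03 M. For HA ⇌ H⁺ + A⁻, Ka = [H⁺][A⁻]/[HA] = [H⁺]² / ([HA]₀ − [H⁺]) = (1.000e-03)² / (0.068 − 1.000e-03) = 1.49e-05.

K_a = 1.49e-05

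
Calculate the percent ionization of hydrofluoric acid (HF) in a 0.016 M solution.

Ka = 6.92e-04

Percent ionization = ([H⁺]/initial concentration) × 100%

Using Ka equilibrium: x² + Ka×x - Ka×C = 0. Solving: [H⁺] = 2.9994e-03. Percent = (2.9994e-03/0.016) × 100

Percent ionization = 18.7%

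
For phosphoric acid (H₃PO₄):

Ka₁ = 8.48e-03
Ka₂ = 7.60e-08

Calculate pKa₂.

pKa₂ = -log(Ka₂) = -log(7.60e-08) = 7.12.

pK_{a2} = 7.12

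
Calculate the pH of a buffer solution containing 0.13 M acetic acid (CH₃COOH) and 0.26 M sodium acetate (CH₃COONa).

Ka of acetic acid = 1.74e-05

pKa = -log(1.74e-05) = 4.76. pH = pKa + log([A⁻]/[HA]) = 4.76 + log(0.26/0.13)

pH = 5.06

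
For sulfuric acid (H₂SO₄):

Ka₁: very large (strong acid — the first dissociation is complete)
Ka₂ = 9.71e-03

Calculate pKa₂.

pKa₂ = -log(Ka₂) = -log(9.71e-03) = 2.01.

pK_{a2} = 2.01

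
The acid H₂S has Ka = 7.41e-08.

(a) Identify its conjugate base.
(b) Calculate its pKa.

(a) The conjugate base is formed by removing one H⁺ from H₂S, giving HS⁻. (b) pKa = -log(Ka) = -log(7.41e-08) = 7.13.

Conjugate base: HS⁻; pK_a = 7.13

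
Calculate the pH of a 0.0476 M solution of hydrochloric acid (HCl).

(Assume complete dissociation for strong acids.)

[H⁺] = 0.0476 M for strong acid. pH = -log[H⁺] = -log(0.0476)

pH = 1.32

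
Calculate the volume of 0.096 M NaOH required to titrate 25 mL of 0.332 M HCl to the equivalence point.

At equivalence: moles acid = moles base. moles HCl = 0.332 × 25/1000 = 0.0083 mol. V_base = moles / 0.096 × 1000 = 86.5 mL.

V_{base} = 86.5 mL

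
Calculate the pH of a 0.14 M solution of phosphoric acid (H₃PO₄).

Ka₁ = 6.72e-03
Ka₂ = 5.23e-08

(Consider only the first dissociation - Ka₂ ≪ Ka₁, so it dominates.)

First dissociation dominates. From Ka₁ = [H⁺][HA⁻]/[H₂A], x² + Ka₁·x − Ka₁·C = 0 with C = 0.14 M and Ka₁ = 6.72e-03. Solving: [H⁺] = (−Ka₁ + √(Ka₁² + 4·Ka₁·C)) / 2 = 2.7496e-02 M. pH = -log(2.7496e-02) = 1.56.

pH = 1.56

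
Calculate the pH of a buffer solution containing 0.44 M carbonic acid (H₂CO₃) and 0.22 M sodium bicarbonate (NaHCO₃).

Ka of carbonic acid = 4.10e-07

pKa = -log(4.10e-07) = 6.39. pH = pKa + log([A⁻]/[HA]) = 6.39 + log(0.22/0.44)

pH = 6.09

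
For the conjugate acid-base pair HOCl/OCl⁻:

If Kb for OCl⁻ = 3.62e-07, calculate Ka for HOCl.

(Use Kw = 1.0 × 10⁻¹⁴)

For a conjugate pair Ka × Kb = Kw, so Ka = Kw/Kb = 1.0 × 10⁻¹⁴ / 3.62e-07 = 2.76e-08.

K_a = 2.76e-08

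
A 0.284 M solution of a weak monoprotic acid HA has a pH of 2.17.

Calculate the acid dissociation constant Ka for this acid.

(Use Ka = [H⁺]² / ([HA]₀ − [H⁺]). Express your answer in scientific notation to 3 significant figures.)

[H⁺] = 10^(−pH) = 10^(−2.17) = 6.761e-03 M. For HA ⇌ H⁺ + A⁻, Ka = [H⁺][A⁻]/[HA] = [H⁺]² / ([HA]₀ − [H⁺]) = (6.761e-03)² / (0.284 − 6.761e-03) = 1.65e-04.

K_a = 1.65e-04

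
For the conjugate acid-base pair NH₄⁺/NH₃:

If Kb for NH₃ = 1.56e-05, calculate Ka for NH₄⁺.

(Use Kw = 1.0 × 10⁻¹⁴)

For a conjugate pair Ka × Kb = Kw, so Ka = Kw/Kb = 1.0 × 10⁻¹⁴ / 1.56e-05 = 6.41e-10.

K_a = 6.41e-10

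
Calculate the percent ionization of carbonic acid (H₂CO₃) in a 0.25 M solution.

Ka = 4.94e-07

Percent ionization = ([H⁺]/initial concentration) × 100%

Using Ka equilibrium: x² + Ka×x - Ka×C = 0. Solving: [H⁺] = 3.5118e-04. Percent = (3.5118e-04/0.25) × 100

Percent ionization = 0.14%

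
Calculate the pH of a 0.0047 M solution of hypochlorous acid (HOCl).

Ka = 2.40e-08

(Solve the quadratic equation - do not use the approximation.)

x² + Ka×x - Ka×C = 0. Using quadratic formula: [H⁺] = 1.0609e-05

pH = 4.97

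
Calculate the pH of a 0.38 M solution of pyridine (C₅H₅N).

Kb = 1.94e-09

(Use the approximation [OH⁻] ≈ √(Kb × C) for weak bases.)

[OH⁻] = √(Kb × C) = √(1.94e-09 × 0.38) = 2.7151e-05. pOH = 4.57, pH = 14 - pOH

pH = 9.43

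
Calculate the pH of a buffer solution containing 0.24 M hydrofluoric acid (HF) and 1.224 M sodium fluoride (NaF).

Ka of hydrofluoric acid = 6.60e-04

pKa = -log(6.60e-04) = 3.18. pH = pKa + log([A⁻]/[HA]) = 3.18 + log(1.224/0.24)

pH = 3.89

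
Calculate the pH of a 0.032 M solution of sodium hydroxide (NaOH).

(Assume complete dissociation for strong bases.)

[OH⁻] = 0.032 M for strong base. pOH = -log[OH⁻] = 1.49, pH = 14 - pOH

pH = 12.51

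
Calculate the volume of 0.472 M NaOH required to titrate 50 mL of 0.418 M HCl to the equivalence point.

At equivalence: moles acid = moles base. moles HCl = 0.418 × 50/1000 = 0.0209 mol. V_base = moles / 0.472 × 1000 = 44.3 mL.

V_{base} = 44.3 mL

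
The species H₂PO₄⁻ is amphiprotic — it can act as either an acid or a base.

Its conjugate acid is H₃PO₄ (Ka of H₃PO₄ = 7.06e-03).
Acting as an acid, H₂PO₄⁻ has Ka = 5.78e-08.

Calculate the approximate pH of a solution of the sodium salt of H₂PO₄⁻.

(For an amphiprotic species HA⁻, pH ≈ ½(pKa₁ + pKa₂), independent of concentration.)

pKa₁ = -log(7.06e-03) = 2.15; pKa₂ = -log(5.78e-08) = 7.24. For an amphiprotic species, pH ≈ ½(pKa₁ + pKa₂) = ½(2.15 + 7.24) = 4.69.

pH = 4.69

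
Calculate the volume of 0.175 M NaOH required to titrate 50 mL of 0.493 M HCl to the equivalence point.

At equivalence: moles acid = moles base. moles HCl = 0.493 × 50/1000 = 0.02465 mol. V_base = moles / 0.175 × 1000 = 140.9 mL.

V_{base} = 140.9 mL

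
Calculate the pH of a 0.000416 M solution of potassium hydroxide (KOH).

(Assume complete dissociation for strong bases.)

[OH⁻] = 0.000416 M for strong base. pOH = -log[OH⁻] = 3.38, pH = 14 - pOH

pH = 10.62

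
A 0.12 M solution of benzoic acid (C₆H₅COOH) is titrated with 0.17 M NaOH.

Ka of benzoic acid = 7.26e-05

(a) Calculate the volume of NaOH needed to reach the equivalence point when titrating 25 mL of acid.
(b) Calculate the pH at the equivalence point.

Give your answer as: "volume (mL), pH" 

moles acid = 0.12 × 25/1000 = 0.003 mol; V_base = moles/0.17 × 1000 = 17.6 mL. At equivalence only the conjugate base is present: [A⁻] = 0.003/0.043 = 7.0345e-02 M. Kb = Kw/Ka = 1.38e-10; [OH⁻] = √(Kb × [A⁻]) = 3.1128e-06; pOH = 5.51; pH = 14 - pOH = 8.49.

V = 17.6 mL, pH = 8.49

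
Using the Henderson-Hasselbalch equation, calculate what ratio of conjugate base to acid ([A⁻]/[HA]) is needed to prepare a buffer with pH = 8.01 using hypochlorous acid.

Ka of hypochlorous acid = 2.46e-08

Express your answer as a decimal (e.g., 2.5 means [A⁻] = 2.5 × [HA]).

pKa = -log(2.46e-08) = 7.6091. pH = pKa + log([A⁻]/[HA]), so log([A⁻]/[HA]) = pH − pKa = 8.01 − 7.6091 = 0.4009. [A⁻]/[HA] = 10^(0.4009) = 2.52

[A⁻]/[HA] = 2.52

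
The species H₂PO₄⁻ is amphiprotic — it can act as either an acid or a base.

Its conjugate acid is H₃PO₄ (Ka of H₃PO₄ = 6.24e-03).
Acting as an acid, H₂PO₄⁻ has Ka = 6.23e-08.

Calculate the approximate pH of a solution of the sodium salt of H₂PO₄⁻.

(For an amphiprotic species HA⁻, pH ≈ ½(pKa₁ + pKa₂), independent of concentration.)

pKa₁ = -log(6.24e-03) = 2.20; pKa₂ = -log(6.23e-08) = 7.21. For an amphiprotic species, pH ≈ ½(pKa₁ + pKa₂) = ½(2.20 + 7.21) = 4.71.

pH = 4.71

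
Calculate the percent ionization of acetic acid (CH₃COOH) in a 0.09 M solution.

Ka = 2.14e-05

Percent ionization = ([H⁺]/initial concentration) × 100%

Using Ka equilibrium: x² + Ka×x - Ka×C = 0. Solving: [H⁺] = 1.3771e-03. Percent = (1.3771e-03/0.09) × 100

Percent ionization = 1.53%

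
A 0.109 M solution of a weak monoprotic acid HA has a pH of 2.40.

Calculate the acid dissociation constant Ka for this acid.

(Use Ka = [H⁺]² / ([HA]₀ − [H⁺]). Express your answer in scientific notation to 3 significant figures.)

[H⁺] = 10^(−pH) = 10^(−2.40) = 3.981e-03 M. For HA ⇌ H⁺ + A⁻, Ka = [H⁺][A⁻]/[HA] = [H⁺]² / ([HA]₀ − [H⁺]) = (3.981e-03)² / (0.109 − 3.981e-03) = 1.51e-04.

K_a = 1.51e-04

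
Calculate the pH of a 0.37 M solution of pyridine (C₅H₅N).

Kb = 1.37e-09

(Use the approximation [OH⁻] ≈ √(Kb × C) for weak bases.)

[OH⁻] = √(Kb × C) = √(1.37e-09 × 0.37) = 2.2514e-05. pOH = 4.65, pH = 14 - pOH

pH = 9.35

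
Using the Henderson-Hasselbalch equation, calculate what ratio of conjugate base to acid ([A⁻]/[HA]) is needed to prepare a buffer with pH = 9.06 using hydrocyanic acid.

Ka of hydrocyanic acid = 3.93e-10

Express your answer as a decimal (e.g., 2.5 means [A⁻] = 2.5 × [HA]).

pKa = -log(3.93e-10) = 9.4056. pH = pKa + log([A⁻]/[HA]), so log([A⁻]/[HA]) = pH − pKa = 9.06 − 9.4056 = -0.3456. [A⁻]/[HA] = 10^(-0.3456) = 0.451

[A⁻]/[HA] = 0.451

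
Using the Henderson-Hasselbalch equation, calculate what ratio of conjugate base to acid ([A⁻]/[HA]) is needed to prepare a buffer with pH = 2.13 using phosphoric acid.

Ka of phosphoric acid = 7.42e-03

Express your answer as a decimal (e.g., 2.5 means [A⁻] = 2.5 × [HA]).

pKa = -log(7.42e-03) = 2.1296. pH = pKa + log([A⁻]/[HA]), so log([A⁻]/[HA]) = pH − pKa = 2.13 − 2.1296 = 0.0004. [A⁻]/[HA] = 10^(0.0004) = 1.00

[A⁻]/[HA] = 1.00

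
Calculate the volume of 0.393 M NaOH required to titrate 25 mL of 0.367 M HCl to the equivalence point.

At equivalence: moles acid = moles base. moles HCl = 0.367 × 25/1000 = 0.009175 mol. V_base = moles / 0.393 × 1000 = 23.3 mL.

V_{base} = 23.3 mL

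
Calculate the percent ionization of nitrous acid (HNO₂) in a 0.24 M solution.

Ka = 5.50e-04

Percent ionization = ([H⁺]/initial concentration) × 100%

Using Ka equilibrium: x² + Ka×x - Ka×C = 0. Solving: [H⁺] = 1.1217e-02. Percent = (1.1217e-02/0.24) × 100

Percent ionization = 4.67%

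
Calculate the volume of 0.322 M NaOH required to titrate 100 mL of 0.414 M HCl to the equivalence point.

At equivalence: moles acid = moles base. moles HCl = 0.414 × 100/1000 = 0.0414 mol. V_base = moles / 0.322 × 1000 = 128.6 mL.

V_{base} = 128.6 mL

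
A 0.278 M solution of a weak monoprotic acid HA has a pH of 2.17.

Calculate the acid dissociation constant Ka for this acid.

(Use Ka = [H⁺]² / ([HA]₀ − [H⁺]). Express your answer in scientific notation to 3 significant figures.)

[H⁺] = 10^(−pH) = 10^(−2.17) = 6.761e-03 M. For HA ⇌ H⁺ + A⁻, Ka = [H⁺][A⁻]/[HA] = [H⁺]² / ([HA]₀ − [H⁺]) = (6.761e-03)² / (0.278 − 6.761e-03) = 1.69e-04.

K_a = 1.69e-04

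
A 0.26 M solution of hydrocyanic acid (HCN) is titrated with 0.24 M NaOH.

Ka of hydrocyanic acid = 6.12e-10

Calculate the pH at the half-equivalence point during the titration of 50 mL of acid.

At half-equivalence [HA] = [A⁻], so Henderson-Hasselbalch gives pH = pKa = -log(6.12e-10) = 9.21.

pH = pKa = 9.21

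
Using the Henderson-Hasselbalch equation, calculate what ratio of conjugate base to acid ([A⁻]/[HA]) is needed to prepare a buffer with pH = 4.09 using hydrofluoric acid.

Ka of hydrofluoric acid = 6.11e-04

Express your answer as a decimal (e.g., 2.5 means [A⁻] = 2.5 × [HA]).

pKa = -log(6.11e-04) = 3.2140. pH = pKa + log([A⁻]/[HA]), so log([A⁻]/[HA]) = pH − pKa = 4.09 − 3.2140 = 0.8760. [A⁻]/[HA] = 10^(0.8760) = 7.52

[A⁻]/[HA] = 7.52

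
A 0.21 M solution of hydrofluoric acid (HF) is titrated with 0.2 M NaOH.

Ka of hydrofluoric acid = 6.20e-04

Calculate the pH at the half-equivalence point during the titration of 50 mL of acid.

At half-equivalence [HA] = [A⁻], so Henderson-Hasselbalch gives pH = pKa = -log(6.20e-04) = 3.21.

pH = pKa = 3.21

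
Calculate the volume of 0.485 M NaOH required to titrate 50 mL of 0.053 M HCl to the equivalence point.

At equivalence: moles acid = moles base. moles HCl = 0.053 × 50/1000 = 0.00265 mol. V_base = moles / 0.485 × 1000 = 5.5 mL.

V_{base} = 5.5 mL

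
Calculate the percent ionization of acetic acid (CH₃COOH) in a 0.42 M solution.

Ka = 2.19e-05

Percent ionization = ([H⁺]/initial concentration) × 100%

Using Ka equilibrium: x² + Ka×x - Ka×C = 0. Solving: [H⁺] = 3.0219e-03. Percent = (3.0219e-03/0.42) × 100

Percent ionization = 0.719%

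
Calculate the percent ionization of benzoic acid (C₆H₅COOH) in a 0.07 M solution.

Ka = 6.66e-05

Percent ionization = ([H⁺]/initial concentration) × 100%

Using Ka equilibrium: x² + Ka×x - Ka×C = 0. Solving: [H⁺] = 2.1261e-03. Percent = (2.1261e-03/0.07) × 100

Percent ionization = 3.04%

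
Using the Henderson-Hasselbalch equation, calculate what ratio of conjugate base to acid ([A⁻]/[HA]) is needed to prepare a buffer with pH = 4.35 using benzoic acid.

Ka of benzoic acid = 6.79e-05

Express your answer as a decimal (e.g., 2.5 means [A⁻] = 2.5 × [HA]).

pKa = -log(6.79e-05) = 4.1681. pH = pKa + log([A⁻]/[HA]), so log([A⁻]/[HA]) = pH − pKa = 4.35 − 4.1681 = 0.1819. [A⁻]/[HA] = 10^(0.1819) = 1.52

[A⁻]/[HA] = 1.52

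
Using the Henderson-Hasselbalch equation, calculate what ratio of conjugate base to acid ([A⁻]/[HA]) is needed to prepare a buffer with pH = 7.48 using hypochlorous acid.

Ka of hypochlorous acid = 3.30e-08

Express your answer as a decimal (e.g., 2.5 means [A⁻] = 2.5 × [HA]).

pKa = -log(3.30e-08) = 7.4815. pH = pKa + log([A⁻]/[HA]), so log([A⁻]/[HA]) = pH − pKa = 7.48 − 7.4815 = -0.0015. [A⁻]/[HA] = 10^(-0.0015) = 0.997

[A⁻]/[HA] = 0.997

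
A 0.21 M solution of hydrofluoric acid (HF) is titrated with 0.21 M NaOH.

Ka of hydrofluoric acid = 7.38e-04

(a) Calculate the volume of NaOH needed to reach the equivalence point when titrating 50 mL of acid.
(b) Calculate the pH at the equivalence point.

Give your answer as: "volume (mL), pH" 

moles acid = 0.21 × 50/1000 = 0.0105 mol; V_base = moles/0.21 × 1000 = 50.0 mL. At equivalence only the conjugate base is present: [A⁻] = 0.0105/0.100 = 1.0500e-01 M. Kb = Kw/Ka = 1.36e-11; [OH⁻] = √(Kb × [A⁻]) = 1.1928e-06; pOH = 5.92; pH = 14 - pOH = 8.08.

V = 50.0 mL, pH = 8.08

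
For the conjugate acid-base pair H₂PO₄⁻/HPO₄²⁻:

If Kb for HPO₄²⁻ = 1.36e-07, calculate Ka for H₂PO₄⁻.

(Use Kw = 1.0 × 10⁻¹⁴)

For a conjugate pair Ka × Kb = Kw, so Ka = Kw/Kb = 1.0 × 10⁻¹⁴ / 1.36e-07 = 7.35e-08.

K_a = 7.35e-08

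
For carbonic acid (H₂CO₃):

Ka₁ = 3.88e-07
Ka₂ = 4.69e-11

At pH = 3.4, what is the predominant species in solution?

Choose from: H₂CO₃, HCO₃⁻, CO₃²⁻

pKa₁ = 6.41, pKa₂ = 10.33. For a polyprotic acid the predominant species crosses at each pKa: below pKa_n the protonated form dominates, above it the deprotonated form does. At pH = 3.4, the predominant species is H₂CO₃.

H₂CO₃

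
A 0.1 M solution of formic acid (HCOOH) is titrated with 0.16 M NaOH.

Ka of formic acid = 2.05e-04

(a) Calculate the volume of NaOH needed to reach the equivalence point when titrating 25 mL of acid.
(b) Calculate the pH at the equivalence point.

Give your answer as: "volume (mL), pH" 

moles acid = 0.1 × 25/1000 = 0.0025 mol; V_base = moles/0.16 × 1000 = 15.6 mL. At equivalence only the conjugate base is present: [A⁻] = 0.0025/0.041 = 6.1538e-02 M. Kb = Kw/Ka = 4.88e-11; [OH⁻] = √(Kb × [A⁻]) = 1.7326e-06; pOH = 5.76; pH = 14 - pOH = 8.24.

V = 15.6 mL, pH = 8.24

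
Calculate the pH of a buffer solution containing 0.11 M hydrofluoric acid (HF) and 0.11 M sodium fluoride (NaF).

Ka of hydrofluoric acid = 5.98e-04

pKa = -log(5.98e-04) = 3.22. pH = pKa + log([A⁻]/[HA]) = 3.22 + log(0.11/0.11)

pH = 3.22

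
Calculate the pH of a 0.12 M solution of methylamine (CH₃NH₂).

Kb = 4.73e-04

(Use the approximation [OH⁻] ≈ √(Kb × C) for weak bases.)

[OH⁻] = √(Kb × C) = √(4.73e-04 × 0.12) = 7.5339e-03. pOH = 2.12, pH = 14 - pOH

pH = 11.88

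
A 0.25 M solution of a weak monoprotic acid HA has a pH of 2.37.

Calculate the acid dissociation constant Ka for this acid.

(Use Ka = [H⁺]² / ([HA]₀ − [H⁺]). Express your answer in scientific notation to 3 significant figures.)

[H⁺] = 10^(−pH) = 10^(−2.37) = 4.266e-03 M. For HA ⇌ H⁺ + A⁻, Ka = [H⁺][A⁻]/[HA] = [H⁺]² / ([HA]₀ − [H⁺]) = (4.266e-03)² / (0.25 − 4.266e-03) = 7.41e-05.

K_a = 7.41e-05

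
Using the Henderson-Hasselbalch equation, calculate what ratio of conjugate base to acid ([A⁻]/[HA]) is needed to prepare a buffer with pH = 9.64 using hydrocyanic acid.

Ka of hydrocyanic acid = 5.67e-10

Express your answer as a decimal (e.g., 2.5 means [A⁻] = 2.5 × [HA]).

pKa = -log(5.67e-10) = 9.2464. pH = pKa + log([A⁻]/[HA]), so log([A⁻]/[HA]) = pH − pKa = 9.64 − 9.2464 = 0.3936. [A⁻]/[HA] = 10^(0.3936) = 2.48

[A⁻]/[HA] = 2.48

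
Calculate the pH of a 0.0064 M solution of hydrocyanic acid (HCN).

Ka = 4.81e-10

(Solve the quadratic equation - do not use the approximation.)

x² + Ka×x - Ka×C = 0. Using quadratic formula: [H⁺] = 1.7543e-06

pH = 5.76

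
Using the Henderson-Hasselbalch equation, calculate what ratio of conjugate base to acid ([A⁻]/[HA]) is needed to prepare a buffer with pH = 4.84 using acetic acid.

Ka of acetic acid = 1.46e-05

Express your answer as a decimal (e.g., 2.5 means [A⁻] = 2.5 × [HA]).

pKa = -log(1.46e-05) = 4.8356. pH = pKa + log([A⁻]/[HA]), so log([A⁻]/[HA]) = pH − pKa = 4.84 − 4.8356 = 0.0044. [A⁻]/[HA] = 10^(0.0044) = 1.01

[A⁻]/[HA] = 1.01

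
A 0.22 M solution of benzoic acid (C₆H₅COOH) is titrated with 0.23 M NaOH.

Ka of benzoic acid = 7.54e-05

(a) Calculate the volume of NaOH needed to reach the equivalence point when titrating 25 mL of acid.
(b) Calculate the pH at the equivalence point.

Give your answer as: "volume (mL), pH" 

moles acid = 0.22 × 25/1000 = 0.0055 mol; V_base = moles/0.23 × 1000 = 23.9 mL. At equivalence only the conjugate base is present: [A⁻] = 0.0055/0.049 = 1.1244e-01 M. Kb = Kw/Ka = 1.33e-10; [OH⁻] = √(Kb × [A⁻]) = 3.8617e-06; pOH = 5.41; pH = 14 - pOH = 8.59.

V = 23.9 mL, pH = 8.59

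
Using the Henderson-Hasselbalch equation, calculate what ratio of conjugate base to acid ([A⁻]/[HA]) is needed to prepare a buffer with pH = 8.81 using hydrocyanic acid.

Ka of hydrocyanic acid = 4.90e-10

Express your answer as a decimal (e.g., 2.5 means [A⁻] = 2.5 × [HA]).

pKa = -log(4.90e-10) = 9.3098. pH = pKa + log([A⁻]/[HA]), so log([A⁻]/[HA]) = pH − pKa = 8.81 − 9.3098 = -0.4998. [A⁻]/[HA] = 10^(-0.4998) = 0.316

[A⁻]/[HA] = 0.316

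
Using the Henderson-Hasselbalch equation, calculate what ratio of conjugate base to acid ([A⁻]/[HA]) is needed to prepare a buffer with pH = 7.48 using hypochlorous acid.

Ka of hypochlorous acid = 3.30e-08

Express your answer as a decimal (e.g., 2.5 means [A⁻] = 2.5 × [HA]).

pKa = -log(3.30e-08) = 7.4815. pH = pKa + log([A⁻]/[HA]), so log([A⁻]/[HA]) = pH − pKa = 7.48 − 7.4815 = -0.0015. [A⁻]/[HA] = 10^(-0.0015) = 0.997

[A⁻]/[HA] = 0.997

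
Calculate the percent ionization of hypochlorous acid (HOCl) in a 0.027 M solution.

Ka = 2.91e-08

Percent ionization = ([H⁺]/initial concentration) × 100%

Using Ka equilibrium: x² + Ka×x - Ka×C = 0. Solving: [H⁺] = 2.8016e-05. Percent = (2.8016e-05/0.027) × 100

Percent ionization = 0.104%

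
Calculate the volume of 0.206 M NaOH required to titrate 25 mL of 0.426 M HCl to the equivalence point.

At equivalence: moles acid = moles base. moles HCl = 0.426 × 25/1000 = 0.01065 mol. V_base = moles / 0.206 × 1000 = 51.7 mL.

V_{base} = 51.7 mL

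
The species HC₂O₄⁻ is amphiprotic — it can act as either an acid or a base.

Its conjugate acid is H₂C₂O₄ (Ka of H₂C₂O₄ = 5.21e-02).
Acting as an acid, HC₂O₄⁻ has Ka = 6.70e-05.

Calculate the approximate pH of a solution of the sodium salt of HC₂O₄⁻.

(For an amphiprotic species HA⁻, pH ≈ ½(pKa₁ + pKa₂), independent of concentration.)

pKa₁ = -log(5.21e-02) = 1.28; pKa₂ = -log(6.70e-05) = 4.17. For an amphiprotic species, pH ≈ ½(pKa₁ + pKa₂) = ½(1.28 + 4.17) = 2.73.

pH = 2.73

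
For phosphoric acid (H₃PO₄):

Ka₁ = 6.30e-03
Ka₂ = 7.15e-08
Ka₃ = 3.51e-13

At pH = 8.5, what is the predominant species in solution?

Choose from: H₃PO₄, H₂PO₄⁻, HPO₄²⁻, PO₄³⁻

pKa₁ = 2.20, pKa₂ = 7.15, pKa₃ = 12.45. For a polyprotic acid the predominant species crosses at each pKa: below pKa_n the protonated form dominates, above it the deprotonated form does. At pH = 8.5, the predominant species is HPO₄²⁻.

HPO₄²⁻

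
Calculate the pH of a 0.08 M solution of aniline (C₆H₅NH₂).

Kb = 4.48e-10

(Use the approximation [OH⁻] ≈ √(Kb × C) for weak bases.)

[OH⁻] = √(Kb × C) = √(4.48e-10 × 0.08) = 5.9867e-06. pOH = 5.22, pH = 14 - pOH

pH = 8.78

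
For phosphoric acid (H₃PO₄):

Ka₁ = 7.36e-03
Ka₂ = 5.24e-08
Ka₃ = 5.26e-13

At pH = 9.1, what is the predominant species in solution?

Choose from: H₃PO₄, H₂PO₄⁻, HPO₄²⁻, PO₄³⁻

pKa₁ = 2.13, pKa₂ = 7.28, pKa₃ = 12.28. For a polyprotic acid the predominant species crosses at each pKa: below pKa_n the protonated form dominates, above it the deprotonated form does. At pH = 9.1, the predominant species is HPO₄²⁻.

HPO₄²⁻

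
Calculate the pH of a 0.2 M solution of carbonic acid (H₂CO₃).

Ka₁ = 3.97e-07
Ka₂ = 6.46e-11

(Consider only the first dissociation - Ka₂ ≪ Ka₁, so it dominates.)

First dissociation dominates. From Ka₁ = [H⁺][HA⁻]/[H₂A], x² + Ka₁·x − Ka₁·C = 0 with C = 0.2 M and Ka₁ = 3.97e-07. Solving: [H⁺] = (−Ka₁ + √(Ka₁² + 4·Ka₁·C)) / 2 = 2.8158e-04 M. pH = -log(2.8158e-04) = 3.55.

pH = 3.55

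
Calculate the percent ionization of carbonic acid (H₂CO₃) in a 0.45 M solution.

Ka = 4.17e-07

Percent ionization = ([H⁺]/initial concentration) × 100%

Using Ka equilibrium: x² + Ka×x - Ka×C = 0. Solving: [H⁺] = 4.3298e-04. Percent = (4.3298e-04/0.45) × 100

Percent ionization = 0.0962%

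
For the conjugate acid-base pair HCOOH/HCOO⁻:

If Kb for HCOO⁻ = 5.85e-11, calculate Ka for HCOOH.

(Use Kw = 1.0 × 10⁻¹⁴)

For a conjugate pair Ka × Kb = Kw, so Ka = Kw/Kb = 1.0 × 10⁻¹⁴ / 5.85e-11 = 1.71e-04.

K_a = 1.71e-04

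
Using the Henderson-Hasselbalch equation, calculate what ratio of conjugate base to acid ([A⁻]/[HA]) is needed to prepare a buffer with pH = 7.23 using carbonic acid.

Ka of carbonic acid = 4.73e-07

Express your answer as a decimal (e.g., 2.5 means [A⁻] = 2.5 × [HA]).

pKa = -log(4.73e-07) = 6.3251. pH = pKa + log([A⁻]/[HA]), so log([A⁻]/[HA]) = pH − pKa = 7.23 − 6.3251 = 0.9049. [A⁻]/[HA] = 10^(0.9049) = 8.03

[A⁻]/[HA] = 8.03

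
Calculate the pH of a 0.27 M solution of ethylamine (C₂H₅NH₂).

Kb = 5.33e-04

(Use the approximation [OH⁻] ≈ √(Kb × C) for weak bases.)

[OH⁻] = √(Kb × C) = √(5.33e-04 × 0.27) = 1.1996e-02. pOH = 1.92, pH = 14 - pOH

pH = 12.08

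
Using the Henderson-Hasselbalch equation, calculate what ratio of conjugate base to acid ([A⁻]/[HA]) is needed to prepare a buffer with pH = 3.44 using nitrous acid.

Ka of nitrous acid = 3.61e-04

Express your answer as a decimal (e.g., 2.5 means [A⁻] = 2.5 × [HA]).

pKa = -log(3.61e-04) = 3.4425. pH = pKa + log([A⁻]/[HA]), so log([A⁻]/[HA]) = pH − pKa = 3.44 − 3.4425 = -0.0025. [A⁻]/[HA] = 10^(-0.0025) = 0.994

[A⁻]/[HA] = 0.994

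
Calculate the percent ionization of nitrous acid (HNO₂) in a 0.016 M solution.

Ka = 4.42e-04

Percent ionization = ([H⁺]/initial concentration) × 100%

Using Ka equilibrium: x² + Ka×x - Ka×C = 0. Solving: [H⁺] = 2.4475e-03. Percent = (2.4475e-03/0.016) × 100

Percent ionization = 15.3%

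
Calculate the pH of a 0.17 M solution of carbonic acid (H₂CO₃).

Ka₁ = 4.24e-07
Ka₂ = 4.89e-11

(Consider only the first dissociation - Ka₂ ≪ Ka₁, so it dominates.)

First dissociation dominates. From Ka₁ = [H⁺][HA⁻]/[H₂A], x² + Ka₁·x − Ka₁·C = 0 with C = 0.17 M and Ka₁ = 4.24e-07. Solving: [H⁺] = (−Ka₁ + √(Ka₁² + 4·Ka₁·C)) / 2 = 2.6827e-04 M. pH = -log(2.6827e-04) = 3.57.

pH = 3.57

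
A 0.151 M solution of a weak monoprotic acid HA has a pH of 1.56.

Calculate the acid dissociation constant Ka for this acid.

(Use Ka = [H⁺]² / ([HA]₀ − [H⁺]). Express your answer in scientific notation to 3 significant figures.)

[H⁺] = 10^(−pH) = 10^(−1.56) = 2.754e-02 M. For HA ⇌ H⁺ + A⁻, Ka = [H⁺][A⁻]/[HA] = [H⁺]² / ([HA]₀ − [H⁺]) = (2.754e-02)² / (0.151 − 2.754e-02) = 6.14e-03.

K_a = 6.14e-03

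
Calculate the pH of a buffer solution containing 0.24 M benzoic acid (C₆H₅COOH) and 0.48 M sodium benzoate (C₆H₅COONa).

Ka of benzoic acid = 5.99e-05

pKa = -log(5.99e-05) = 4.22. pH = pKa + log([A⁻]/[HA]) = 4.22 + log(0.48/0.24)

pH = 4.52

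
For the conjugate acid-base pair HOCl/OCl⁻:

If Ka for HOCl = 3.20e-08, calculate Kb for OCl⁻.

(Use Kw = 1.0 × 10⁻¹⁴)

For a conjugate pair Ka × Kb = Kw, so Kb = Kw/Ka = 1.0 × 10⁻¹⁴ / 3.20e-08 = 3.12e-07.

K_b = 3.12e-07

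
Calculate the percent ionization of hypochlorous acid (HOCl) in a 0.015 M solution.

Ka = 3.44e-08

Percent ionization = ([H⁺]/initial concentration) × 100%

Using Ka equilibrium: x² + Ka×x - Ka×C = 0. Solving: [H⁺] = 2.2698e-05. Percent = (2.2698e-05/0.015) × 100

Percent ionization = 0.151%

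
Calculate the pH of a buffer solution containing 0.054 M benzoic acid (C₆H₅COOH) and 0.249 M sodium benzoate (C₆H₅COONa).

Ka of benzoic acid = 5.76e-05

pKa = -log(5.76e-05) = 4.24. pH = pKa + log([A⁻]/[HA]) = 4.24 + log(0.249/0.054)

pH = 4.90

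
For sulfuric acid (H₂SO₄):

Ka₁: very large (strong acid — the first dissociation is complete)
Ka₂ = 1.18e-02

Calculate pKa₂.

pKa₂ = -log(Ka₂) = -log(1.18e-02) = 1.93.

pK_{a2} = 1.93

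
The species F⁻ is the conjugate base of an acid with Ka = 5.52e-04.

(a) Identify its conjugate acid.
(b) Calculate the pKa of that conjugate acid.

(a) The conjugate acid is formed by adding one H⁺ to F⁻, giving HF. (b) pKa = -log(Ka) = -log(5.52e-04) = 3.26.

Conjugate acid: HF; pK_a = 3.26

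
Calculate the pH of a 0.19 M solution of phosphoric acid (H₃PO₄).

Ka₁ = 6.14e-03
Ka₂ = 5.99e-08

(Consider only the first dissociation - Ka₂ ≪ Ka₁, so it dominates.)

First dissociation dominates. From Ka₁ = [H⁺][HA⁻]/[H₂A], x² + Ka₁·x − Ka₁·C = 0 with C = 0.19 M and Ka₁ = 6.14e-03. Solving: [H⁺] = (−Ka₁ + √(Ka₁² + 4·Ka₁·C)) / 2 = 3.1223e-02 M. pH = -log(3.1223e-02) = 1.51.

pH = 1.51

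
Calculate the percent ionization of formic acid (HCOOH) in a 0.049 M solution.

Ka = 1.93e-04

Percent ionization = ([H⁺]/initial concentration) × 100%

Using Ka equilibrium: x² + Ka×x - Ka×C = 0. Solving: [H⁺] = 2.9802e-03. Percent = (2.9802e-03/0.049) × 100

Percent ionization = 6.08%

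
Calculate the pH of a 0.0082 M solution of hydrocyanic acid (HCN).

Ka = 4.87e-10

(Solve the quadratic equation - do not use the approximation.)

x² + Ka×x - Ka×C = 0. Using quadratic formula: [H⁺] = 1.9981e-06

pH = 5.70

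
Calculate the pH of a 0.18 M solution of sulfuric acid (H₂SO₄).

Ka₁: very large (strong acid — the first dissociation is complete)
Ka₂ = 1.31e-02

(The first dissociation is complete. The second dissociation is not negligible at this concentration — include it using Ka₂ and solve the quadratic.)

First dissociation is complete: [H⁺]₀ = [HSO₄⁻]₀ = C = 0.18 M. Second dissociation HSO₄⁻ ⇌ H⁺ + SO₄²⁻: let x = [SO₄²⁻]. Ka₂ = (C + x)·x / (C − x) = 1.31e-02 → x² + (C + Ka₂)·x − Ka₂·C = 0 → x² + 0.19310·x − 2.358e-03 = 0. x = (−0.19310 + √(0.19310² + 4 × 2.358e-03)) / 2 = 1.1524e-02 M. [H⁺] = C + x = 0.18 + 1.1524e-02 = 1.9152e-01 M. pH = -log(1.9152e-01) = 0.72.

pH = 0.72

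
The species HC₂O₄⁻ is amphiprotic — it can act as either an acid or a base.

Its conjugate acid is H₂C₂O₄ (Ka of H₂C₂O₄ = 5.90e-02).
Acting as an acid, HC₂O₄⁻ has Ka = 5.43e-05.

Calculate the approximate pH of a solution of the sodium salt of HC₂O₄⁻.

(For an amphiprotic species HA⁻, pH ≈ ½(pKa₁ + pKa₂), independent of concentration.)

pKa₁ = -log(5.90e-02) = 1.23; pKa₂ = -log(5.43e-05) = 4.27. For an amphiprotic species, pH ≈ ½(pKa₁ + pKa₂) = ½(1.23 + 4.27) = 2.75.

pH = 2.75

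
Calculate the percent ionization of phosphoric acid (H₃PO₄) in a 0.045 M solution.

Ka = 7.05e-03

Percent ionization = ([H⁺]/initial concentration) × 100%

Using Ka equilibrium: x² + Ka×x - Ka×C = 0. Solving: [H⁺] = 1.4632e-02. Percent = (1.4632e-02/0.045) × 100

Percent ionization = 32.5%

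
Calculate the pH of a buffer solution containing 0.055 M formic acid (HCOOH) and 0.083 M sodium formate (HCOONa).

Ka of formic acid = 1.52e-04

pKa = -log(1.52e-04) = 3.82. pH = pKa + log([A⁻]/[HA]) = 3.82 + log(0.083/0.055)

pH = 4.00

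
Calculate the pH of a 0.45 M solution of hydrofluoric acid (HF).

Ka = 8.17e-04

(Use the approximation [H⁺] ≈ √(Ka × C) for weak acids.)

[H⁺] = √(Ka × C) = √(8.17e-04 × 0.45) = 1.9174e-02. pH = -log(1.9174e-02)

pH = 1.72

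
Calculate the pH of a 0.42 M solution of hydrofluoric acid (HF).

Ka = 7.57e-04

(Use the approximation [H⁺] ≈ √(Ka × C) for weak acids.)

[H⁺] = √(Ka × C) = √(7.57e-04 × 0.42) = 1.7831e-02. pH = -log(1.7831e-02)

pH = 1.75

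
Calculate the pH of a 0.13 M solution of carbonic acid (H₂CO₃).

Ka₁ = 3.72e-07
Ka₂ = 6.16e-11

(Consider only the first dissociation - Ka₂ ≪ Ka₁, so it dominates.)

First dissociation dominates. From Ka₁ = [H⁺][HA⁻]/[H₂A], x² + Ka₁·x − Ka₁·C = 0 with C = 0.13 M and Ka₁ = 3.72e-07. Solving: [H⁺] = (−Ka₁ + √(Ka₁² + 4·Ka₁·C)) / 2 = 2.1972e-04 M. pH = -log(2.1972e-04) = 3.66.

pH = 3.66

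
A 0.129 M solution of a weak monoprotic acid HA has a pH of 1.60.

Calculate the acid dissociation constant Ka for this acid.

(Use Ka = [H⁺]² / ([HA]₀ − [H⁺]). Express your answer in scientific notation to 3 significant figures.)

[H⁺] = 10^(−pH) = 10^(−1.60) = 2.512e-02 M. For HA ⇌ H⁺ + A⁻, Ka = [H⁺][A⁻]/[HA] = [H⁺]² / ([HA]₀ − [H⁺]) = (2.512e-02)² / (0.129 − 2.512e-02) = 6.07e-03.

K_a = 6.07e-03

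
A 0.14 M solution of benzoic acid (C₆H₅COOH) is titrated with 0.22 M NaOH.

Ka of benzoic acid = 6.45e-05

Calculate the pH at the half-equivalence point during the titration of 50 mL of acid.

At half-equivalence [HA] = [A⁻], so Henderson-Hasselbalch gives pH = pKa = -log(6.45e-05) = 4.19.

pH = pKa = 4.19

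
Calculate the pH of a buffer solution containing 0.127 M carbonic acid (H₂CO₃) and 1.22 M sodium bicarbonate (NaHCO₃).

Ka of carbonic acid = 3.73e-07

pKa = -log(3.73e-07) = 6.43. pH = pKa + log([A⁻]/[HA]) = 6.43 + log(1.22/0.127)

pH = 7.41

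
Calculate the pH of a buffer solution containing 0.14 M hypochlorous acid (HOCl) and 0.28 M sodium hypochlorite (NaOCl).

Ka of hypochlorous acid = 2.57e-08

pKa = -log(2.57e-08) = 7.59. pH = pKa + log([A⁻]/[HA]) = 7.59 + log(0.28/0.14)

pH = 7.89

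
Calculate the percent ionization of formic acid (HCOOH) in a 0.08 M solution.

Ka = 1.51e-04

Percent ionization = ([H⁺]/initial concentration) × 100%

Using Ka equilibrium: x² + Ka×x - Ka×C = 0. Solving: [H⁺] = 3.4009e-03. Percent = (3.4009e-03/0.08) × 100

Percent ionization = 4.25%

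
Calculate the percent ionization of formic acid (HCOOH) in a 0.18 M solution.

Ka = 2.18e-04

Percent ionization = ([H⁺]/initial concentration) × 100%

Using Ka equilibrium: x² + Ka×x - Ka×C = 0. Solving: [H⁺] = 6.1561e-03. Percent = (6.1561e-03/0.18) × 100

Percent ionization = 3.42%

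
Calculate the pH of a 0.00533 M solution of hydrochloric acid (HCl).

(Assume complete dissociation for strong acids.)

[H⁺] = 0.00533 M for strong acid. pH = -log[H⁺] = -log(0.00533)

pH = 2.27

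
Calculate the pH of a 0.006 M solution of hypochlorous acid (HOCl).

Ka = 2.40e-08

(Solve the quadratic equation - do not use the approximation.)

x² + Ka×x - Ka×C = 0. Using quadratic formula: [H⁺] = 1.1988e-05

pH = 4.92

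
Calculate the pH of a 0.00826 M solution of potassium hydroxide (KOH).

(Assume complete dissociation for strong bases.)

[OH⁻] = 0.00826 M for strong base. pOH = -log[OH⁻] = 2.08, pH = 14 - pOH

pH = 11.92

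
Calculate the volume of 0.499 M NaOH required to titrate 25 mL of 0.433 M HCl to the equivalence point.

At equivalence: moles acid = moles base. moles HCl = 0.433 × 25/1000 = 0.01082 mol. V_base = moles / 0.499 × 1000 = 21.7 mL.

V_{base} = 21.7 mL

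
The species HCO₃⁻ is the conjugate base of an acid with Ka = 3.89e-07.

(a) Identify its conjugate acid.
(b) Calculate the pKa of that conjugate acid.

(a) The conjugate acid is formed by adding one H⁺ to HCO₃⁻, giving H₂CO₃. (b) pKa = -log(Ka) = -log(3.89e-07) = 6.41.

Conjugate acid: H₂CO₃; pK_a = 6.41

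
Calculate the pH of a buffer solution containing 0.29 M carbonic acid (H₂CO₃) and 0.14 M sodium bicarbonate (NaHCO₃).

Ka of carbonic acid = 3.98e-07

pKa = -log(3.98e-07) = 6.40. pH = pKa + log([A⁻]/[HA]) = 6.40 + log(0.14/0.29)

pH = 6.08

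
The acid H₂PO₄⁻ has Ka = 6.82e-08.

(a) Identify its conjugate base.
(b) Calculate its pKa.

(a) The conjugate base is formed by removing one H⁺ from H₂PO₄⁻, giving HPO₄²⁻. (b) pKa = -log(Ka) = -log(6.82e-08) = 7.17.

Conjugate base: HPO₄²⁻; pK_a = 7.17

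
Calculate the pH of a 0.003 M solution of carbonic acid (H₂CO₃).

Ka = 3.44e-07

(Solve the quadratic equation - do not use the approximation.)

x² + Ka×x - Ka×C = 0. Using quadratic formula: [H⁺] = 3.1953e-05

pH = 4.50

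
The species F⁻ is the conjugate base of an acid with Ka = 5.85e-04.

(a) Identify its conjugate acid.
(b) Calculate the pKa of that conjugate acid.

(a) The conjugate acid is formed by adding one H⁺ to F⁻, giving HF. (b) pKa = -log(Ka) = -log(5.85e-04) = 3.23.

Conjugate acid: HF; pK_a = 3.23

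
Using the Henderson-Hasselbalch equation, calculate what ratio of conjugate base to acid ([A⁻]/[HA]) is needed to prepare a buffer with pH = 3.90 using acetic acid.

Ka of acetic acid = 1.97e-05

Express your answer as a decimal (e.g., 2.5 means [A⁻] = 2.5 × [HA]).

pKa = -log(1.97e-05) = 4.7055. pH = pKa + log([A⁻]/[HA]), so log([A⁻]/[HA]) = pH − pKa = 3.90 − 4.7055 = -0.8055. [A⁻]/[HA] = 10^(-0.8055) = 0.156

[A⁻]/[HA] = 0.156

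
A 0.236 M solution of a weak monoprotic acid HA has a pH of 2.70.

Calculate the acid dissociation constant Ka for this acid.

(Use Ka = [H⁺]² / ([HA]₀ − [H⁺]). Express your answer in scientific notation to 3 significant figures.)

[H⁺] = 10^(−pH) = 10^(−2.70) = 1.995e-03 M. For HA ⇌ H⁺ + A⁻, Ka = [H⁺][A⁻]/[HA] = [H⁺]² / ([HA]₀ − [H⁺]) = (1.995e-03)² / (0.236 − 1.995e-03) = 1.70e-05.

K_a = 1.70e-05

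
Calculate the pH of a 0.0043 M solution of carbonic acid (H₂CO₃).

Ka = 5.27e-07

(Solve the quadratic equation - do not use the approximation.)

x² + Ka×x - Ka×C = 0. Using quadratic formula: [H⁺] = 4.7341e-05

pH = 4.32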